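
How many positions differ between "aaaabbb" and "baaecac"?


Comparing "aaaabbb" and "baaecac" position by position:
  Position 0: 'a' vs 'b' => DIFFER
  Position 1: 'a' vs 'a' => same
  Position 2: 'a' vs 'a' => same
  Position 3: 'a' vs 'e' => DIFFER
  Position 4: 'b' vs 'c' => DIFFER
  Position 5: 'b' vs 'a' => DIFFER
  Position 6: 'b' vs 'c' => DIFFER
Positions that differ: 5

5


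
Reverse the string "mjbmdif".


Input: mjbmdif
Reading characters right to left:
  Position 6: 'f'
  Position 5: 'i'
  Position 4: 'd'
  Position 3: 'm'
  Position 2: 'b'
  Position 1: 'j'
  Position 0: 'm'
Reversed: fidmbjm

fidmbjm


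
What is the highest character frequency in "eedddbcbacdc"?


Input: eedddbcbacdc
Character counts:
  'a': 1
  'b': 2
  'c': 3
  'd': 4
  'e': 2
Maximum frequency: 4

4


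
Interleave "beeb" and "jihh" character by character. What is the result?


Interleaving "beeb" and "jihh":
  Position 0: 'b' from first, 'j' from second => "bj"
  Position 1: 'e' from first, 'i' from second => "ei"
  Position 2: 'e' from first, 'h' from second => "eh"
  Position 3: 'b' from first, 'h' from second => "bh"
Result: bjeiehbh

bjeiehbh


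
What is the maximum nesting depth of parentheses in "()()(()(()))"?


Input: "()()(()(()))"
Tracking depth:
  Position 0 '(': depth becomes 1
  Position 1 ')': depth becomes 0
  Position 2 '(': depth becomes 1
  Position 3 ')': depth becomes 0
  Position 4 '(': depth becomes 1
  Position 5 '(': depth becomes 2
  Position 6 ')': depth becomes 1
  Position 7 '(': depth becomes 2
  Position 8 '(': depth becomes 3
  Position 9 ')': depth becomes 2
  Position 10 ')': depth becomes 1
  Position 11 ')': depth becomes 0
Maximum depth reached: 3

3


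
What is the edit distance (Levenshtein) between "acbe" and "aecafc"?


Computing edit distance: "acbe" -> "aecafc"
DP table:
           a    e    c    a    f    c
      0    1    2    3    4    5    6
  a   1    0    1    2    3    4    5
  c   2    1    1    1    2    3    4
  b   3    2    2    2    2    3    4
  e   4    3    2    3    3    3    4
Edit distance = dp[4][6] = 4

4


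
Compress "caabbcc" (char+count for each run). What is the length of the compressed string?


Input: caabbcc
Runs:
  'c' x 1 => "c1"
  'a' x 2 => "a2"
  'b' x 2 => "b2"
  'c' x 2 => "c2"
Compressed: "c1a2b2c2"
Compressed length: 8

8


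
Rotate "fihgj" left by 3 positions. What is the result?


Input: "fihgj", rotate left by 3
First 3 characters: "fih"
Remaining characters: "gj"
Concatenate remaining + first: "gj" + "fih" = "gjfih"

gjfih


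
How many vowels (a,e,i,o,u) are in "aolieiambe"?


Input: aolieiambe
Checking each character:
  'a' at position 0: vowel (running total: 1)
  'o' at position 1: vowel (running total: 2)
  'l' at position 2: consonant
  'i' at position 3: vowel (running total: 3)
  'e' at position 4: vowel (running total: 4)
  'i' at position 5: vowel (running total: 5)
  'a' at position 6: vowel (running total: 6)
  'm' at position 7: consonant
  'b' at position 8: consonant
  'e' at position 9: vowel (running total: 7)
Total vowels: 7

7


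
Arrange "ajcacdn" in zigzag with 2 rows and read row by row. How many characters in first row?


Zigzag "ajcacdn" into 2 rows:
Placing characters:
  'a' => row 0
  'j' => row 1
  'c' => row 0
  'a' => row 1
  'c' => row 0
  'd' => row 1
  'n' => row 0
Rows:
  Row 0: "accn"
  Row 1: "jad"
First row length: 4

4


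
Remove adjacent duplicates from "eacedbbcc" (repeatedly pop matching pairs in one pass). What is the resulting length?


Input: eacedbbcc
Stack-based adjacent duplicate removal:
  Read 'e': push. Stack: e
  Read 'a': push. Stack: ea
  Read 'c': push. Stack: eac
  Read 'e': push. Stack: eace
  Read 'd': push. Stack: eaced
  Read 'b': push. Stack: eacedb
  Read 'b': matches stack top 'b' => pop. Stack: eaced
  Read 'c': push. Stack: eacedc
  Read 'c': matches stack top 'c' => pop. Stack: eaced
Final stack: "eaced" (length 5)

5


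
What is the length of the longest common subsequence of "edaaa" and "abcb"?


LCS of "edaaa" and "abcb"
DP table:
           a    b    c    b
      0    0    0    0    0
  e   0    0    0    0    0
  d   0    0    0    0    0
  a   0    1    1    1    1
  a   0    1    1    1    1
  a   0    1    1    1    1
LCS length = dp[5][4] = 1

1


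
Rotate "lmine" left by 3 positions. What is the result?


Input: "lmine", rotate left by 3
First 3 characters: "lmi"
Remaining characters: "ne"
Concatenate remaining + first: "ne" + "lmi" = "nelmi"

nelmi


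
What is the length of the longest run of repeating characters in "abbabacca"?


Input: "abbabacca"
Scanning for longest run:
  Position 1 ('b'): new char, reset run to 1
  Position 2 ('b'): continues run of 'b', length=2
  Position 3 ('a'): new char, reset run to 1
  Position 4 ('b'): new char, reset run to 1
  Position 5 ('a'): new char, reset run to 1
  Position 6 ('c'): new char, reset run to 1
  Position 7 ('c'): continues run of 'c', length=2
  Position 8 ('a'): new char, reset run to 1
Longest run: 'b' with length 2

2


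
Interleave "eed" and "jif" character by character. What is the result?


Interleaving "eed" and "jif":
  Position 0: 'e' from first, 'j' from second => "ej"
  Position 1: 'e' from first, 'i' from second => "ei"
  Position 2: 'd' from first, 'f' from second => "df"
Result: ejeidf

ejeidf


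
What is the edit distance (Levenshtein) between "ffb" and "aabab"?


Computing edit distance: "ffb" -> "aabab"
DP table:
           a    a    b    a    b
      0    1    2    3    4    5
  f   1    1    2    3    4    5
  f   2    2    2    3    4    5
  b   3    3    3    2    3    4
Edit distance = dp[3][5] = 4

4


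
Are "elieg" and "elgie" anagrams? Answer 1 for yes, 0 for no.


Strings: "elieg", "elgie"
Sorted first:  eegil
Sorted second: eegil
Sorted forms match => anagrams

1


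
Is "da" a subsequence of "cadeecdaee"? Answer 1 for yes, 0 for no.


Check if "da" is a subsequence of "cadeecdaee"
Greedy scan:
  Position 0 ('c'): no match needed
  Position 1 ('a'): no match needed
  Position 2 ('d'): matches sub[0] = 'd'
  Position 3 ('e'): no match needed
  Position 4 ('e'): no match needed
  Position 5 ('c'): no match needed
  Position 6 ('d'): no match needed
  Position 7 ('a'): matches sub[1] = 'a'
  Position 8 ('e'): no match needed
  Position 9 ('e'): no match needed
All 2 characters matched => is a subsequence

1


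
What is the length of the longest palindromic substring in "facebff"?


Input: "facebff"
Checking substrings for palindromes:
  [5:7] "ff" (len 2) => palindrome
Longest palindromic substring: "ff" with length 2

2


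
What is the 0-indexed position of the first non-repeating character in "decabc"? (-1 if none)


Input: decabc
Character frequencies:
  'a': 1
  'b': 1
  'c': 2
  'd': 1
  'e': 1
Scanning left to right for freq == 1:
  Position 0 ('d'): unique! => answer = 0

0


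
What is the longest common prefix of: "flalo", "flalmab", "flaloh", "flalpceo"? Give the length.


Words: flalo, flalmab, flaloh, flalpceo
  Position 0: all 'f' => match
  Position 1: all 'l' => match
  Position 2: all 'a' => match
  Position 3: all 'l' => match
  Position 4: ('o', 'm', 'o', 'p') => mismatch, stop
LCP = "flal" (length 4)

4


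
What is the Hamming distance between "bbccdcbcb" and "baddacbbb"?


Comparing "bbccdcbcb" and "baddacbbb" position by position:
  Position 0: 'b' vs 'b' => same
  Position 1: 'b' vs 'a' => differ
  Position 2: 'c' vs 'd' => differ
  Position 3: 'c' vs 'd' => differ
  Position 4: 'd' vs 'a' => differ
  Position 5: 'c' vs 'c' => same
  Position 6: 'b' vs 'b' => same
  Position 7: 'c' vs 'b' => differ
  Position 8: 'b' vs 'b' => same
Total differences (Hamming distance): 5

5


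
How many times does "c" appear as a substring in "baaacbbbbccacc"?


Searching for "c" in "baaacbbbbccacc"
Scanning each position:
  Position 0: "b" => no
  Position 1: "a" => no
  Position 2: "a" => no
  Position 3: "a" => no
  Position 4: "c" => MATCH
  Position 5: "b" => no
  Position 6: "b" => no
  Position 7: "b" => no
  Position 8: "b" => no
  Position 9: "c" => MATCH
  Position 10: "c" => MATCH
  Position 11: "a" => no
  Position 12: "c" => MATCH
  Position 13: "c" => MATCH
Total occurrences: 5

5


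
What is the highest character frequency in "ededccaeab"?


Input: ededccaeab
Character counts:
  'a': 2
  'b': 1
  'c': 2
  'd': 2
  'e': 3
Maximum frequency: 3

3


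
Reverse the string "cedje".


Input: cedje
Reading characters right to left:
  Position 4: 'e'
  Position 3: 'j'
  Position 2: 'd'
  Position 1: 'e'
  Position 0: 'c'
Reversed: ejdec

ejdec


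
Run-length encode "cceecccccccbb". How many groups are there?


Input: cceecccccccbb
Scanning for consecutive runs:
  Group 1: 'c' x 2 (positions 0-1)
  Group 2: 'e' x 2 (positions 2-3)
  Group 3: 'c' x 7 (positions 4-10)
  Group 4: 'b' x 2 (positions 11-12)
Total groups: 4

4


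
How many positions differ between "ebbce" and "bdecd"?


Comparing "ebbce" and "bdecd" position by position:
  Position 0: 'e' vs 'b' => DIFFER
  Position 1: 'b' vs 'd' => DIFFER
  Position 2: 'b' vs 'e' => DIFFER
  Position 3: 'c' vs 'c' => same
  Position 4: 'e' vs 'd' => DIFFER
Positions that differ: 4

4


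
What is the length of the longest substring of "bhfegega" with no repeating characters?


Input: "bhfegega"
Sliding window (track last position of each char):
  Position 0 ('b'): window [0,0] length 1 -- new best
  Position 1 ('h'): window [0,1] length 2 -- new best
  Position 2 ('f'): window [0,2] length 3 -- new best
  Position 3 ('e'): window [0,3] length 4 -- new best
  Position 4 ('g'): window [0,4] length 5 -- new best
  Position 5 ('e'): repeat (last at 3), move window start to 4
  Position 5 ('e'): window [4,5] length 2
  Position 6 ('g'): repeat (last at 4), move window start to 5
  Position 6 ('g'): window [5,6] length 2
  Position 7 ('a'): window [5,7] length 3
Longest substring with no repeats: "bhfeg" with length 5

5


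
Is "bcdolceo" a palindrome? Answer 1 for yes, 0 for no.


Input: bcdolceo
Reversed: oeclodcb
  Compare pos 0 ('b') with pos 7 ('o'): MISMATCH
  Compare pos 1 ('c') with pos 6 ('e'): MISMATCH
  Compare pos 2 ('d') with pos 5 ('c'): MISMATCH
  Compare pos 3 ('o') with pos 4 ('l'): MISMATCH
Result: not a palindrome

0


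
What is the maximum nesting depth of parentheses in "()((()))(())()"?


Input: "()((()))(())()"
Tracking depth:
  Position 0 '(': depth becomes 1
  Position 1 ')': depth becomes 0
  Position 2 '(': depth becomes 1
  Position 3 '(': depth becomes 2
  Position 4 '(': depth becomes 3
  Position 5 ')': depth becomes 2
  Position 6 ')': depth becomes 1
  Position 7 ')': depth becomes 0
  Position 8 '(': depth becomes 1
  Position 9 '(': depth becomes 2
  Position 10 ')': depth becomes 1
  Position 11 ')': depth becomes 0
  Position 12 '(': depth becomes 1
  Position 13 ')': depth becomes 0
Maximum depth reached: 3

3


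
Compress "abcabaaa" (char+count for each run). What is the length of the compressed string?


Input: abcabaaa
Runs:
  'a' x 1 => "a1"
  'b' x 1 => "b1"
  'c' x 1 => "c1"
  'a' x 1 => "a1"
  'b' x 1 => "b1"
  'a' x 3 => "a3"
Compressed: "a1b1c1a1b1a3"
Compressed length: 12

12


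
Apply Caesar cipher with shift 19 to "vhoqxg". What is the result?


Caesar cipher: shift "vhoqxg" by 19
  'v' (pos 21) + 19 = pos 14 = 'o'
  'h' (pos 7) + 19 = pos 0 = 'a'
  'o' (pos 14) + 19 = pos 7 = 'h'
  'q' (pos 16) + 19 = pos 9 = 'j'
  'x' (pos 23) + 19 = pos 16 = 'q'
  'g' (pos 6) + 19 = pos 25 = 'z'
Result: oahjqz

oahjqz


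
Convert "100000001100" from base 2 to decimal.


Input: "100000001100" in base 2
Positional expansion:
  Digit '1' (value 1) x 2^11 = 2048
  Digit '0' (value 0) x 2^10 = 0
  Digit '0' (value 0) x 2^9 = 0
  Digit '0' (value 0) x 2^8 = 0
  Digit '0' (value 0) x 2^7 = 0
  Digit '0' (value 0) x 2^6 = 0
  Digit '0' (value 0) x 2^5 = 0
  Digit '0' (value 0) x 2^4 = 0
  Digit '1' (value 1) x 2^3 = 8
  Digit '1' (value 1) x 2^2 = 4
  Digit '0' (value 0) x 2^1 = 0
  Digit '0' (value 0) x 2^0 = 0
Sum = 2060

2060


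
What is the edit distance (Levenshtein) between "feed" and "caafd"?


Computing edit distance: "feed" -> "caafd"
DP table:
           c    a    a    f    d
      0    1    2    3    4    5
  f   1    1    2    3    3    4
  e   2    2    2    3    4    4
  e   3    3    3    3    4    5
  d   4    4    4    4    4    4
Edit distance = dp[4][5] = 4

4


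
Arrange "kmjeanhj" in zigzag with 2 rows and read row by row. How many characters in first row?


Zigzag "kmjeanhj" into 2 rows:
Placing characters:
  'k' => row 0
  'm' => row 1
  'j' => row 0
  'e' => row 1
  'a' => row 0
  'n' => row 1
  'h' => row 0
  'j' => row 1
Rows:
  Row 0: "kjah"
  Row 1: "menj"
First row length: 4

4


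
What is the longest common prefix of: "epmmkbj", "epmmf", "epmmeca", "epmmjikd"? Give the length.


Words: epmmkbj, epmmf, epmmeca, epmmjikd
  Position 0: all 'e' => match
  Position 1: all 'p' => match
  Position 2: all 'm' => match
  Position 3: all 'm' => match
  Position 4: ('k', 'f', 'e', 'j') => mismatch, stop
LCP = "epmm" (length 4)

4


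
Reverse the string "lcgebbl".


Input: lcgebbl
Reading characters right to left:
  Position 6: 'l'
  Position 5: 'b'
  Position 4: 'b'
  Position 3: 'e'
  Position 2: 'g'
  Position 1: 'c'
  Position 0: 'l'
Reversed: lbbegcl

lbbegcl


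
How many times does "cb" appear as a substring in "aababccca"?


Searching for "cb" in "aababccca"
Scanning each position:
  Position 0: "aa" => no
  Position 1: "ab" => no
  Position 2: "ba" => no
  Position 3: "ab" => no
  Position 4: "bc" => no
  Position 5: "cc" => no
  Position 6: "cc" => no
  Position 7: "ca" => no
Total occurrences: 0

0


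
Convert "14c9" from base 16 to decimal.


Input: "14c9" in base 16
Positional expansion:
  Digit '1' (value 1) x 16^3 = 4096
  Digit '4' (value 4) x 16^2 = 1024
  Digit 'c' (value 12) x 16^1 = 192
  Digit '9' (value 9) x 16^0 = 9
Sum = 5321

5321


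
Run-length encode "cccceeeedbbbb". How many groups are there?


Input: cccceeeedbbbb
Scanning for consecutive runs:
  Group 1: 'c' x 4 (positions 0-3)
  Group 2: 'e' x 4 (positions 4-7)
  Group 3: 'd' x 1 (positions 8-8)
  Group 4: 'b' x 4 (positions 9-12)
Total groups: 4

4


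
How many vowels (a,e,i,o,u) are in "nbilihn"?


Input: nbilihn
Checking each character:
  'n' at position 0: consonant
  'b' at position 1: consonant
  'i' at position 2: vowel (running total: 1)
  'l' at position 3: consonant
  'i' at position 4: vowel (running total: 2)
  'h' at position 5: consonant
  'n' at position 6: consonant
Total vowels: 2

2


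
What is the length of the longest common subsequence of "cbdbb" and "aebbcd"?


LCS of "cbdbb" and "aebbcd"
DP table:
           a    e    b    b    c    d
      0    0    0    0    0    0    0
  c   0    0    0    0    0    1    1
  b   0    0    0    1    1    1    1
  d   0    0    0    1    1    1    2
  b   0    0    0    1    2    2    2
  b   0    0    0    1    2    2    2
LCS length = dp[5][6] = 2

2


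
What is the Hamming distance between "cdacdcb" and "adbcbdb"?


Comparing "cdacdcb" and "adbcbdb" position by position:
  Position 0: 'c' vs 'a' => differ
  Position 1: 'd' vs 'd' => same
  Position 2: 'a' vs 'b' => differ
  Position 3: 'c' vs 'c' => same
  Position 4: 'd' vs 'b' => differ
  Position 5: 'c' vs 'd' => differ
  Position 6: 'b' vs 'b' => same
Total differences (Hamming distance): 4

4


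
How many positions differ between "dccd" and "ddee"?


Comparing "dccd" and "ddee" position by position:
  Position 0: 'd' vs 'd' => same
  Position 1: 'c' vs 'd' => DIFFER
  Position 2: 'c' vs 'e' => DIFFER
  Position 3: 'd' vs 'e' => DIFFER
Positions that differ: 3

3


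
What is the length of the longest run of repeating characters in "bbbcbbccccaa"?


Input: "bbbcbbccccaa"
Scanning for longest run:
  Position 1 ('b'): continues run of 'b', length=2
  Position 2 ('b'): continues run of 'b', length=3
  Position 3 ('c'): new char, reset run to 1
  Position 4 ('b'): new char, reset run to 1
  Position 5 ('b'): continues run of 'b', length=2
  Position 6 ('c'): new char, reset run to 1
  Position 7 ('c'): continues run of 'c', length=2
  Position 8 ('c'): continues run of 'c', length=3
  Position 9 ('c'): continues run of 'c', length=4
  Position 10 ('a'): new char, reset run to 1
  Position 11 ('a'): continues run of 'a', length=2
Longest run: 'c' with length 4

4


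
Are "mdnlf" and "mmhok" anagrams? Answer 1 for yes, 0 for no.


Strings: "mdnlf", "mmhok"
Sorted first:  dflmn
Sorted second: hkmmo
Differ at position 0: 'd' vs 'h' => not anagrams

0


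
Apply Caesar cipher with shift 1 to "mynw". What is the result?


Caesar cipher: shift "mynw" by 1
  'm' (pos 12) + 1 = pos 13 = 'n'
  'y' (pos 24) + 1 = pos 25 = 'z'
  'n' (pos 13) + 1 = pos 14 = 'o'
  'w' (pos 22) + 1 = pos 23 = 'x'
Result: nzox

nzox


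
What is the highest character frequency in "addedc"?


Input: addedc
Character counts:
  'a': 1
  'c': 1
  'd': 3
  'e': 1
Maximum frequency: 3

3


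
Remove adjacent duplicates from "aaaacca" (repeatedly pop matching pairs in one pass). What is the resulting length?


Input: aaaacca
Stack-based adjacent duplicate removal:
  Read 'a': push. Stack: a
  Read 'a': matches stack top 'a' => pop. Stack: (empty)
  Read 'a': push. Stack: a
  Read 'a': matches stack top 'a' => pop. Stack: (empty)
  Read 'c': push. Stack: c
  Read 'c': matches stack top 'c' => pop. Stack: (empty)
  Read 'a': push. Stack: a
Final stack: "a" (length 1)

1


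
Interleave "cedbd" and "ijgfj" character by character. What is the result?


Interleaving "cedbd" and "ijgfj":
  Position 0: 'c' from first, 'i' from second => "ci"
  Position 1: 'e' from first, 'j' from second => "ej"
  Position 2: 'd' from first, 'g' from second => "dg"
  Position 3: 'b' from first, 'f' from second => "bf"
  Position 4: 'd' from first, 'j' from second => "dj"
Result: ciejdgbfdj

ciejdgbfdj


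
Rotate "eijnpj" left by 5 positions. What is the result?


Input: "eijnpj", rotate left by 5
First 5 characters: "eijnp"
Remaining characters: "j"
Concatenate remaining + first: "j" + "eijnp" = "jeijnp"

jeijnp


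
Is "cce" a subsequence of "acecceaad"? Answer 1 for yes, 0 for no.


Check if "cce" is a subsequence of "acecceaad"
Greedy scan:
  Position 0 ('a'): no match needed
  Position 1 ('c'): matches sub[0] = 'c'
  Position 2 ('e'): no match needed
  Position 3 ('c'): matches sub[1] = 'c'
  Position 4 ('c'): no match needed
  Position 5 ('e'): matches sub[2] = 'e'
  Position 6 ('a'): no match needed
  Position 7 ('a'): no match needed
  Position 8 ('d'): no match needed
All 3 characters matched => is a subsequence

1


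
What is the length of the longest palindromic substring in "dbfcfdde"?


Input: "dbfcfdde"
Checking substrings for palindromes:
  [2:5] "fcf" (len 3) => palindrome
  [5:7] "dd" (len 2) => palindrome
Longest palindromic substring: "fcf" with length 3

3


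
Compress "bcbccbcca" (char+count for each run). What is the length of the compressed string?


Input: bcbccbcca
Runs:
  'b' x 1 => "b1"
  'c' x 1 => "c1"
  'b' x 1 => "b1"
  'c' x 2 => "c2"
  'b' x 1 => "b1"
  'c' x 2 => "c2"
  'a' x 1 => "a1"
Compressed: "b1c1b1c2b1c2a1"
Compressed length: 14

14


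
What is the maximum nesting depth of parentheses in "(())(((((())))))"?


Input: "(())(((((())))))"
Tracking depth:
  Position 0 '(': depth becomes 1
  Position 1 '(': depth becomes 2
  Position 2 ')': depth becomes 1
  Position 3 ')': depth becomes 0
  Position 4 '(': depth becomes 1
  Position 5 '(': depth becomes 2
  Position 6 '(': depth becomes 3
  Position 7 '(': depth becomes 4
  Position 8 '(': depth becomes 5
  Position 9 '(': depth becomes 6
  Position 10 ')': depth becomes 5
  Position 11 ')': depth becomes 4
  Position 12 ')': depth becomes 3
  Position 13 ')': depth becomes 2
  Position 14 ')': depth becomes 1
  Position 15 ')': depth becomes 0
Maximum depth reached: 6

6


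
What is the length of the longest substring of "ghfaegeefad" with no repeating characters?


Input: "ghfaegeefad"
Sliding window (track last position of each char):
  Position 0 ('g'): window [0,0] length 1 -- new best
  Position 1 ('h'): window [0,1] length 2 -- new best
  Position 2 ('f'): window [0,2] length 3 -- new best
  Position 3 ('a'): window [0,3] length 4 -- new best
  Position 4 ('e'): window [0,4] length 5 -- new best
  Position 5 ('g'): repeat (last at 0), move window start to 1
  Position 5 ('g'): window [1,5] length 5
  Position 6 ('e'): repeat (last at 4), move window start to 5
  Position 6 ('e'): window [5,6] length 2
  Position 7 ('e'): repeat (last at 6), move window start to 7
  Position 7 ('e'): window [7,7] length 1
  Position 8 ('f'): window [7,8] length 2
  Position 9 ('a'): window [7,9] length 3
  Position 10 ('d'): window [7,10] length 4
Longest substring with no repeats: "ghfae" with length 5

5


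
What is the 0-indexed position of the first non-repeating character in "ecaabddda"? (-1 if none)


Input: ecaabddda
Character frequencies:
  'a': 3
  'b': 1
  'c': 1
  'd': 3
  'e': 1
Scanning left to right for freq == 1:
  Position 0 ('e'): unique! => answer = 0

0


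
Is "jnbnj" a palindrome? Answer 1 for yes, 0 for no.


Input: jnbnj
Reversed: jnbnj
  Compare pos 0 ('j') with pos 4 ('j'): match
  Compare pos 1 ('n') with pos 3 ('n'): match
Result: palindrome

1


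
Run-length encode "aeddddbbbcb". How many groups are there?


Input: aeddddbbbcb
Scanning for consecutive runs:
  Group 1: 'a' x 1 (positions 0-0)
  Group 2: 'e' x 1 (positions 1-1)
  Group 3: 'd' x 4 (positions 2-5)
  Group 4: 'b' x 3 (positions 6-8)
  Group 5: 'c' x 1 (positions 9-9)
  Group 6: 'b' x 1 (positions 10-10)
Total groups: 6

6


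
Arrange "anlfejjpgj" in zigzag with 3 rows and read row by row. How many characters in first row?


Zigzag "anlfejjpgj" into 3 rows:
Placing characters:
  'a' => row 0
  'n' => row 1
  'l' => row 2
  'f' => row 1
  'e' => row 0
  'j' => row 1
  'j' => row 2
  'p' => row 1
  'g' => row 0
  'j' => row 1
Rows:
  Row 0: "aeg"
  Row 1: "nfjpj"
  Row 2: "lj"
First row length: 3

3


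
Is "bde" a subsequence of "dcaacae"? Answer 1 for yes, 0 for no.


Check if "bde" is a subsequence of "dcaacae"
Greedy scan:
  Position 0 ('d'): no match needed
  Position 1 ('c'): no match needed
  Position 2 ('a'): no match needed
  Position 3 ('a'): no match needed
  Position 4 ('c'): no match needed
  Position 5 ('a'): no match needed
  Position 6 ('e'): no match needed
Only matched 0/3 characters => not a subsequence

0


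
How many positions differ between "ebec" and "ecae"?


Comparing "ebec" and "ecae" position by position:
  Position 0: 'e' vs 'e' => same
  Position 1: 'b' vs 'c' => DIFFER
  Position 2: 'e' vs 'a' => DIFFER
  Position 3: 'c' vs 'e' => DIFFER
Positions that differ: 3

3


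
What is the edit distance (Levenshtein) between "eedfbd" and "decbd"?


Computing edit distance: "eedfbd" -> "decbd"
DP table:
           d    e    c    b    d
      0    1    2    3    4    5
  e   1    1    1    2    3    4
  e   2    2    1    2    3    4
  d   3    2    2    2    3    3
  f   4    3    3    3    3    4
  b   5    4    4    4    3    4
  d   6    5    5    5    4    3
Edit distance = dp[6][5] = 3

3


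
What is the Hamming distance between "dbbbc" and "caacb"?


Comparing "dbbbc" and "caacb" position by position:
  Position 0: 'd' vs 'c' => differ
  Position 1: 'b' vs 'a' => differ
  Position 2: 'b' vs 'a' => differ
  Position 3: 'b' vs 'c' => differ
  Position 4: 'c' vs 'b' => differ
Total differences (Hamming distance): 5

5


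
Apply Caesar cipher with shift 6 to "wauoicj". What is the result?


Caesar cipher: shift "wauoicj" by 6
  'w' (pos 22) + 6 = pos 2 = 'c'
  'a' (pos 0) + 6 = pos 6 = 'g'
  'u' (pos 20) + 6 = pos 0 = 'a'
  'o' (pos 14) + 6 = pos 20 = 'u'
  'i' (pos 8) + 6 = pos 14 = 'o'
  'c' (pos 2) + 6 = pos 8 = 'i'
  'j' (pos 9) + 6 = pos 15 = 'p'
Result: cgauoip

cgauoip


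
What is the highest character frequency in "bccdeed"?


Input: bccdeed
Character counts:
  'b': 1
  'c': 2
  'd': 2
  'e': 2
Maximum frequency: 2

2


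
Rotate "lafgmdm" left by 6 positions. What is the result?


Input: "lafgmdm", rotate left by 6
First 6 characters: "lafgmd"
Remaining characters: "m"
Concatenate remaining + first: "m" + "lafgmd" = "mlafgmd"

mlafgmd


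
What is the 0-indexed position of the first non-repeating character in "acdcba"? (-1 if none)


Input: acdcba
Character frequencies:
  'a': 2
  'b': 1
  'c': 2
  'd': 1
Scanning left to right for freq == 1:
  Position 0 ('a'): freq=2, skip
  Position 1 ('c'): freq=2, skip
  Position 2 ('d'): unique! => answer = 2

2


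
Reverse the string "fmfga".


Input: fmfga
Reading characters right to left:
  Position 4: 'a'
  Position 3: 'g'
  Position 2: 'f'
  Position 1: 'm'
  Position 0: 'f'
Reversed: agfmf

agfmf


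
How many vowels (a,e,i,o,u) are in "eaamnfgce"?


Input: eaamnfgce
Checking each character:
  'e' at position 0: vowel (running total: 1)
  'a' at position 1: vowel (running total: 2)
  'a' at position 2: vowel (running total: 3)
  'm' at position 3: consonant
  'n' at position 4: consonant
  'f' at position 5: consonant
  'g' at position 6: consonant
  'c' at position 7: consonant
  'e' at position 8: vowel (running total: 4)
Total vowels: 4

4


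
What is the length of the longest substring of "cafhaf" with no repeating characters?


Input: "cafhaf"
Sliding window (track last position of each char):
  Position 0 ('c'): window [0,0] length 1 -- new best
  Position 1 ('a'): window [0,1] length 2 -- new best
  Position 2 ('f'): window [0,2] length 3 -- new best
  Position 3 ('h'): window [0,3] length 4 -- new best
  Position 4 ('a'): repeat (last at 1), move window start to 2
  Position 4 ('a'): window [2,4] length 3
  Position 5 ('f'): repeat (last at 2), move window start to 3
  Position 5 ('f'): window [3,5] length 3
Longest substring with no repeats: "cafh" with length 4

4


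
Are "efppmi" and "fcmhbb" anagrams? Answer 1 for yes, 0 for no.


Strings: "efppmi", "fcmhbb"
Sorted first:  efimpp
Sorted second: bbcfhm
Differ at position 0: 'e' vs 'b' => not anagrams

0


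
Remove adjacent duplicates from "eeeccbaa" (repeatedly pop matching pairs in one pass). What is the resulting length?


Input: eeeccbaa
Stack-based adjacent duplicate removal:
  Read 'e': push. Stack: e
  Read 'e': matches stack top 'e' => pop. Stack: (empty)
  Read 'e': push. Stack: e
  Read 'c': push. Stack: ec
  Read 'c': matches stack top 'c' => pop. Stack: e
  Read 'b': push. Stack: eb
  Read 'a': push. Stack: eba
  Read 'a': matches stack top 'a' => pop. Stack: eb
Final stack: "eb" (length 2)

2


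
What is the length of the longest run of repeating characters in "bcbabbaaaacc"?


Input: "bcbabbaaaacc"
Scanning for longest run:
  Position 1 ('c'): new char, reset run to 1
  Position 2 ('b'): new char, reset run to 1
  Position 3 ('a'): new char, reset run to 1
  Position 4 ('b'): new char, reset run to 1
  Position 5 ('b'): continues run of 'b', length=2
  Position 6 ('a'): new char, reset run to 1
  Position 7 ('a'): continues run of 'a', length=2
  Position 8 ('a'): continues run of 'a', length=3
  Position 9 ('a'): continues run of 'a', length=4
  Position 10 ('c'): new char, reset run to 1
  Position 11 ('c'): continues run of 'c', length=2
Longest run: 'a' with length 4

4


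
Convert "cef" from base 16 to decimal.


Input: "cef" in base 16
Positional expansion:
  Digit 'c' (value 12) x 16^2 = 3072
  Digit 'e' (value 14) x 16^1 = 224
  Digit 'f' (value 15) x 16^0 = 15
Sum = 3311

3311


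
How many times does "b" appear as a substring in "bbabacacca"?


Searching for "b" in "bbabacacca"
Scanning each position:
  Position 0: "b" => MATCH
  Position 1: "b" => MATCH
  Position 2: "a" => no
  Position 3: "b" => MATCH
  Position 4: "a" => no
  Position 5: "c" => no
  Position 6: "a" => no
  Position 7: "c" => no
  Position 8: "c" => no
  Position 9: "a" => no
Total occurrences: 3

3


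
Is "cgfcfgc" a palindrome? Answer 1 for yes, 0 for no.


Input: cgfcfgc
Reversed: cgfcfgc
  Compare pos 0 ('c') with pos 6 ('c'): match
  Compare pos 1 ('g') with pos 5 ('g'): match
  Compare pos 2 ('f') with pos 4 ('f'): match
Result: palindrome

1


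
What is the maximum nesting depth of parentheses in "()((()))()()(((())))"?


Input: "()((()))()()(((())))"
Tracking depth:
  Position 0 '(': depth becomes 1
  Position 1 ')': depth becomes 0
  Position 2 '(': depth becomes 1
  Position 3 '(': depth becomes 2
  Position 4 '(': depth becomes 3
  Position 5 ')': depth becomes 2
  Position 6 ')': depth becomes 1
  Position 7 ')': depth becomes 0
  Position 8 '(': depth becomes 1
  Position 9 ')': depth becomes 0
  Position 10 '(': depth becomes 1
  Position 11 ')': depth becomes 0
  Position 12 '(': depth becomes 1
  Position 13 '(': depth becomes 2
  Position 14 '(': depth becomes 3
  Position 15 '(': depth becomes 4
  Position 16 ')': depth becomes 3
  Position 17 ')': depth becomes 2
  Position 18 ')': depth becomes 1
  Position 19 ')': depth becomes 0
Maximum depth reached: 4

4


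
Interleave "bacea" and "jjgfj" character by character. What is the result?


Interleaving "bacea" and "jjgfj":
  Position 0: 'b' from first, 'j' from second => "bj"
  Position 1: 'a' from first, 'j' from second => "aj"
  Position 2: 'c' from first, 'g' from second => "cg"
  Position 3: 'e' from first, 'f' from second => "ef"
  Position 4: 'a' from first, 'j' from second => "aj"
Result: bjajcgefaj

bjajcgefaj


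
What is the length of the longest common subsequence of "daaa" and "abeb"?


LCS of "daaa" and "abeb"
DP table:
           a    b    e    b
      0    0    0    0    0
  d   0    0    0    0    0
  a   0    1    1    1    1
  a   0    1    1    1    1
  a   0    1    1    1    1
LCS length = dp[4][4] = 1

1


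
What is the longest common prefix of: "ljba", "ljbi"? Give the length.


Words: ljba, ljbi
  Position 0: all 'l' => match
  Position 1: all 'j' => match
  Position 2: all 'b' => match
  Position 3: ('a', 'i') => mismatch, stop
LCP = "ljb" (length 3)

3


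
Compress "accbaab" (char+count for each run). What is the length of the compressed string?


Input: accbaab
Runs:
  'a' x 1 => "a1"
  'c' x 2 => "c2"
  'b' x 1 => "b1"
  'a' x 2 => "a2"
  'b' x 1 => "b1"
Compressed: "a1c2b1a2b1"
Compressed length: 10

10


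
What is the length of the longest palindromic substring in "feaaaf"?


Input: "feaaaf"
Checking substrings for palindromes:
  [2:5] "aaa" (len 3) => palindrome
  [2:4] "aa" (len 2) => palindrome
  [3:5] "aa" (len 2) => palindrome
Longest palindromic substring: "aaa" with length 3

3


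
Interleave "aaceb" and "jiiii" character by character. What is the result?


Interleaving "aaceb" and "jiiii":
  Position 0: 'a' from first, 'j' from second => "aj"
  Position 1: 'a' from first, 'i' from second => "ai"
  Position 2: 'c' from first, 'i' from second => "ci"
  Position 3: 'e' from first, 'i' from second => "ei"
  Position 4: 'b' from first, 'i' from second => "bi"
Result: ajaicieibi

ajaicieibi


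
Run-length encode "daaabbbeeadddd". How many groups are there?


Input: daaabbbeeadddd
Scanning for consecutive runs:
  Group 1: 'd' x 1 (positions 0-0)
  Group 2: 'a' x 3 (positions 1-3)
  Group 3: 'b' x 3 (positions 4-6)
  Group 4: 'e' x 2 (positions 7-8)
  Group 5: 'a' x 1 (positions 9-9)
  Group 6: 'd' x 4 (positions 10-13)
Total groups: 6

6


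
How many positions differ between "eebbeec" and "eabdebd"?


Comparing "eebbeec" and "eabdebd" position by position:
  Position 0: 'e' vs 'e' => same
  Position 1: 'e' vs 'a' => DIFFER
  Position 2: 'b' vs 'b' => same
  Position 3: 'b' vs 'd' => DIFFER
  Position 4: 'e' vs 'e' => same
  Position 5: 'e' vs 'b' => DIFFER
  Position 6: 'c' vs 'd' => DIFFER
Positions that differ: 4

4


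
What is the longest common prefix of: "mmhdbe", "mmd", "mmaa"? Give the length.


Words: mmhdbe, mmd, mmaa
  Position 0: all 'm' => match
  Position 1: all 'm' => match
  Position 2: ('h', 'd', 'a') => mismatch, stop
LCP = "mm" (length 2)

2


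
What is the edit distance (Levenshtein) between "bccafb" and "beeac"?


Computing edit distance: "bccafb" -> "beeac"
DP table:
           b    e    e    a    c
      0    1    2    3    4    5
  b   1    0    1    2    3    4
  c   2    1    1    2    3    3
  c   3    2    2    2    3    3
  a   4    3    3    3    2    3
  f   5    4    4    4    3    3
  b   6    5    5    5    4    4
Edit distance = dp[6][5] = 4

4


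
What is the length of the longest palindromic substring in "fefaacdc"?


Input: "fefaacdc"
Checking substrings for palindromes:
  [0:3] "fef" (len 3) => palindrome
  [5:8] "cdc" (len 3) => palindrome
  [3:5] "aa" (len 2) => palindrome
Longest palindromic substring: "fef" with length 3

3


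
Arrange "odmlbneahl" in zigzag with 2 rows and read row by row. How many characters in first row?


Zigzag "odmlbneahl" into 2 rows:
Placing characters:
  'o' => row 0
  'd' => row 1
  'm' => row 0
  'l' => row 1
  'b' => row 0
  'n' => row 1
  'e' => row 0
  'a' => row 1
  'h' => row 0
  'l' => row 1
Rows:
  Row 0: "ombeh"
  Row 1: "dlnal"
First row length: 5

5


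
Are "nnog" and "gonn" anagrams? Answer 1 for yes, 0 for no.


Strings: "nnog", "gonn"
Sorted first:  gnno
Sorted second: gnno
Sorted forms match => anagrams

1


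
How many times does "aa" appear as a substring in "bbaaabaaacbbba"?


Searching for "aa" in "bbaaabaaacbbba"
Scanning each position:
  Position 0: "bb" => no
  Position 1: "ba" => no
  Position 2: "aa" => MATCH
  Position 3: "aa" => MATCH
  Position 4: "ab" => no
  Position 5: "ba" => no
  Position 6: "aa" => MATCH
  Position 7: "aa" => MATCH
  Position 8: "ac" => no
  Position 9: "cb" => no
  Position 10: "bb" => no
  Position 11: "bb" => no
  Position 12: "ba" => no
Total occurrences: 4

4


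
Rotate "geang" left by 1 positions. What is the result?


Input: "geang", rotate left by 1
First 1 characters: "g"
Remaining characters: "eang"
Concatenate remaining + first: "eang" + "g" = "eangg"

eangg


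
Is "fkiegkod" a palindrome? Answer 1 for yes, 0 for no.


Input: fkiegkod
Reversed: dokgeikf
  Compare pos 0 ('f') with pos 7 ('d'): MISMATCH
  Compare pos 1 ('k') with pos 6 ('o'): MISMATCH
  Compare pos 2 ('i') with pos 5 ('k'): MISMATCH
  Compare pos 3 ('e') with pos 4 ('g'): MISMATCH
Result: not a palindrome

0


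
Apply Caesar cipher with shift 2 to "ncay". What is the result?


Caesar cipher: shift "ncay" by 2
  'n' (pos 13) + 2 = pos 15 = 'p'
  'c' (pos 2) + 2 = pos 4 = 'e'
  'a' (pos 0) + 2 = pos 2 = 'c'
  'y' (pos 24) + 2 = pos 0 = 'a'
Result: peca

peca


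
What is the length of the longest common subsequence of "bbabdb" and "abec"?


LCS of "bbabdb" and "abec"
DP table:
           a    b    e    c
      0    0    0    0    0
  b   0    0    1    1    1
  b   0    0    1    1    1
  a   0    1    1    1    1
  b   0    1    2    2    2
  d   0    1    2    2    2
  b   0    1    2    2    2
LCS length = dp[6][4] = 2

2


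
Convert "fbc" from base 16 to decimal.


Input: "fbc" in base 16
Positional expansion:
  Digit 'f' (value 15) x 16^2 = 3840
  Digit 'b' (value 11) x 16^1 = 176
  Digit 'c' (value 12) x 16^0 = 12
Sum = 4028

4028


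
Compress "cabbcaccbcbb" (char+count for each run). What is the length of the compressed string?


Input: cabbcaccbcbb
Runs:
  'c' x 1 => "c1"
  'a' x 1 => "a1"
  'b' x 2 => "b2"
  'c' x 1 => "c1"
  'a' x 1 => "a1"
  'c' x 2 => "c2"
  'b' x 1 => "b1"
  'c' x 1 => "c1"
  'b' x 2 => "b2"
Compressed: "c1a1b2c1a1c2b1c1b2"
Compressed length: 18

18


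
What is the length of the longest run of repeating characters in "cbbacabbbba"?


Input: "cbbacabbbba"
Scanning for longest run:
  Position 1 ('b'): new char, reset run to 1
  Position 2 ('b'): continues run of 'b', length=2
  Position 3 ('a'): new char, reset run to 1
  Position 4 ('c'): new char, reset run to 1
  Position 5 ('a'): new char, reset run to 1
  Position 6 ('b'): new char, reset run to 1
  Position 7 ('b'): continues run of 'b', length=2
  Position 8 ('b'): continues run of 'b', length=3
  Position 9 ('b'): continues run of 'b', length=4
  Position 10 ('a'): new char, reset run to 1
Longest run: 'b' with length 4

4


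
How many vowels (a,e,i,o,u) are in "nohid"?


Input: nohid
Checking each character:
  'n' at position 0: consonant
  'o' at position 1: vowel (running total: 1)
  'h' at position 2: consonant
  'i' at position 3: vowel (running total: 2)
  'd' at position 4: consonant
Total vowels: 2

2


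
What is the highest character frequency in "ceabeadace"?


Input: ceabeadace
Character counts:
  'a': 3
  'b': 1
  'c': 2
  'd': 1
  'e': 3
Maximum frequency: 3

3


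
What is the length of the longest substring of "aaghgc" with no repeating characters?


Input: "aaghgc"
Sliding window (track last position of each char):
  Position 0 ('a'): window [0,0] length 1 -- new best
  Position 1 ('a'): repeat (last at 0), move window start to 1
  Position 1 ('a'): window [1,1] length 1
  Position 2 ('g'): window [1,2] length 2 -- new best
  Position 3 ('h'): window [1,3] length 3 -- new best
  Position 4 ('g'): repeat (last at 2), move window start to 3
  Position 4 ('g'): window [3,4] length 2
  Position 5 ('c'): window [3,5] length 3
Longest substring with no repeats: "agh" with length 3

3


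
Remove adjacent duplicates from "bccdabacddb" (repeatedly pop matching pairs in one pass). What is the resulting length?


Input: bccdabacddb
Stack-based adjacent duplicate removal:
  Read 'b': push. Stack: b
  Read 'c': push. Stack: bc
  Read 'c': matches stack top 'c' => pop. Stack: b
  Read 'd': push. Stack: bd
  Read 'a': push. Stack: bda
  Read 'b': push. Stack: bdab
  Read 'a': push. Stack: bdaba
  Read 'c': push. Stack: bdabac
  Read 'd': push. Stack: bdabacd
  Read 'd': matches stack top 'd' => pop. Stack: bdabac
  Read 'b': push. Stack: bdabacb
Final stack: "bdabacb" (length 7)

7


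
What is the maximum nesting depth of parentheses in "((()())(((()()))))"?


Input: "((()())(((()()))))"
Tracking depth:
  Position 0 '(': depth becomes 1
  Position 1 '(': depth becomes 2
  Position 2 '(': depth becomes 3
  Position 3 ')': depth becomes 2
  Position 4 '(': depth becomes 3
  Position 5 ')': depth becomes 2
  Position 6 ')': depth becomes 1
  Position 7 '(': depth becomes 2
  Position 8 '(': depth becomes 3
  Position 9 '(': depth becomes 4
  Position 10 '(': depth becomes 5
  Position 11 ')': depth becomes 4
  Position 12 '(': depth becomes 5
  Position 13 ')': depth becomes 4
  Position 14 ')': depth becomes 3
  Position 15 ')': depth becomes 2
  Position 16 ')': depth becomes 1
  Position 17 ')': depth becomes 0
Maximum depth reached: 5

5


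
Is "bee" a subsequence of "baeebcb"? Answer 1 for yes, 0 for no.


Check if "bee" is a subsequence of "baeebcb"
Greedy scan:
  Position 0 ('b'): matches sub[0] = 'b'
  Position 1 ('a'): no match needed
  Position 2 ('e'): matches sub[1] = 'e'
  Position 3 ('e'): matches sub[2] = 'e'
  Position 4 ('b'): no match needed
  Position 5 ('c'): no match needed
  Position 6 ('b'): no match needed
All 3 characters matched => is a subsequence

1


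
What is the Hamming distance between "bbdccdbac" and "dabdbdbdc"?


Comparing "bbdccdbac" and "dabdbdbdc" position by position:
  Position 0: 'b' vs 'd' => differ
  Position 1: 'b' vs 'a' => differ
  Position 2: 'd' vs 'b' => differ
  Position 3: 'c' vs 'd' => differ
  Position 4: 'c' vs 'b' => differ
  Position 5: 'd' vs 'd' => same
  Position 6: 'b' vs 'b' => same
  Position 7: 'a' vs 'd' => differ
  Position 8: 'c' vs 'c' => same
Total differences (Hamming distance): 6

6


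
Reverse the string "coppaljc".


Input: coppaljc
Reading characters right to left:
  Position 7: 'c'
  Position 6: 'j'
  Position 5: 'l'
  Position 4: 'a'
  Position 3: 'p'
  Position 2: 'p'
  Position 1: 'o'
  Position 0: 'c'
Reversed: cjlappoc

cjlappoc
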